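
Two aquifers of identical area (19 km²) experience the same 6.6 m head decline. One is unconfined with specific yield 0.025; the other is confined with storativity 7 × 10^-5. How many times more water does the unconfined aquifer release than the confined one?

A = 19 km² = 1.9 × 10^7 m²
Unconfined: ΔV_u = Sy × A × Δh = 0.025 × 1.9 × 10^7 × 6.6 = 3.135 × 10^6 m³
Confined: ΔV_c = S × A × Δh = 7 × 10^-5 × 1.9 × 10^7 × 6.6 = 8778 m³
Ratio = ΔV_u / ΔV_c = Sy / S = 0.025 / 7 × 10^-5 = 357.1

ΔV_u / ΔV_c ≈ 357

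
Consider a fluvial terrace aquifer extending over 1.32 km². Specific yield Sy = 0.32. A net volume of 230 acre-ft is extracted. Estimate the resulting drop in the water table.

Δh ≈ 0.672 m

A = 1.32 km² = 1.32 × 10^6 m²
ΔV = 230 acre-ft = 2.837 × 10^5 m³
Δh = ΔV / (Sy × A) = 2.837 × 10^5 m³ / (0.32 × 1.32 × 10^6 m²) = 0.6716 m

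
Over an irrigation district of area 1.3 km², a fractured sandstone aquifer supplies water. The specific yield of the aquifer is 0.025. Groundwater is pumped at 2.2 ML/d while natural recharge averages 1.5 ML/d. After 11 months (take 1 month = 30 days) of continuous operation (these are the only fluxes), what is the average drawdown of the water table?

Δh ≈ 7.11 m

A = 1.3 km² = 1.3 × 10^6 m²
Net abstraction = 2.2 − 1.5 = 0.7 ML/d
Q_net = 0.7 ML/d = 700 m³/d
t = 11 months = 330 d
ΔV = Q × t = 700 m³/d × 330 d = 2.31 × 10^5 m³
Δh = ΔV / (Sy × A) = 2.31 × 10^5 / (0.025 × 1.3 × 10^6) = 7.108 m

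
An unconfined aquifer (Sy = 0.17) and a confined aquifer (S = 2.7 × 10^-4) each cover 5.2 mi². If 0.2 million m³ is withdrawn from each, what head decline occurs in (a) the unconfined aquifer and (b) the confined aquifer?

Δh_u ≈ 0.0874 m; Δh_c ≈ 55 m

A = 5.2 mi² = 1.347 × 10^7 m²
ΔV = 0.2 million m³ = 2 × 10^5 m³
Unconfined: Δh_u = ΔV/(Sy·A) = 2 × 10^5/(0.17 × 1.347 × 10^7) = 0.08735 m
Confined: Δh_c = ΔV/(S·A) = 2 × 10^5/(2.7 × 10^-4 × 1.347 × 10^7) = 55 m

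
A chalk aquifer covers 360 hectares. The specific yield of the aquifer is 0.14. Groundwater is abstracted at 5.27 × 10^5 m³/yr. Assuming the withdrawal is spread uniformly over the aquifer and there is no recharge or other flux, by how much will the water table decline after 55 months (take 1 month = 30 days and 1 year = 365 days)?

A = 360 hectares = 3.6 × 10^6 m²
Q = 5.27 × 10^5 m³/yr = 1444 m³/d
t = 55 months = 1650 d
ΔV = Q × t = 1444 m³/d × 1650 d = 2.382 × 10^6 m³
Δh = ΔV / (Sy × A) = 2.382 × 10^6 / (0.14 × 3.6 × 10^6) = 4.727 m

Δh ≈ 4.73 m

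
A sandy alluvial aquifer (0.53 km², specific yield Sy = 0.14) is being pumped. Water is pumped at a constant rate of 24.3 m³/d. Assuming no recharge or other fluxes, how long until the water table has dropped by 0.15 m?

A = 0.53 km² = 5.3 × 10^5 m²
ΔV = Sy × A × Δh = 0.14 × 5.3 × 10^5 × 0.15 = 11130 m³
t = ΔV / Q = 11130 m³ / 24.3 m³/d = 458 d

t ≈ 458 days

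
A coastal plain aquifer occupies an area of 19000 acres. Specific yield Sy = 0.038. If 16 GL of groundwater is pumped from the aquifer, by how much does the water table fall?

A = 19000 acres = 7.689 × 10^7 m²
ΔV = 16 GL = 1.6 × 10^7 m³
Δh = ΔV / (Sy × A) = 1.6 × 10^7 m³ / (0.038 × 7.689 × 10^7 m²) = 5.476 m

Δh ≈ 5.48 m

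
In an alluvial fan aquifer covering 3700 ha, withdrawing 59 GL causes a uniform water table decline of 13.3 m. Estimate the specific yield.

A = 3700 ha = 3.7 × 10^7 m²
ΔV = 59 GL = 5.9 × 10^7 m³
Sy = ΔV / (A × Δh) = 5.9 × 10^7 m³ / (3.7 × 10^7 m² × 13.3 m) = 0.1199

Sy ≈ 0.12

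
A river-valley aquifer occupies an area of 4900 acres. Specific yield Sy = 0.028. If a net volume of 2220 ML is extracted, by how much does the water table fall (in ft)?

Δh ≈ 13.1 ft

A = 4900 acres = 1.983 × 10^7 m²
ΔV = 2220 ML = 2.22 × 10^6 m³
Δh = ΔV / (Sy × A) = 2.22 × 10^6 m³ / (0.028 × 1.983 × 10^7 m²) = 3.998 m
Δh = 3.998 m = 13.12 ft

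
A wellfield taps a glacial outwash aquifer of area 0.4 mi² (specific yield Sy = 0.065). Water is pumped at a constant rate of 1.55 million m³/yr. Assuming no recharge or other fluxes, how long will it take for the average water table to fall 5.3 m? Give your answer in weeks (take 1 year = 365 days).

t ≈ 12 weeks

A = 0.4 mi² = 1.036 × 10^6 m²
ΔV = Sy × A × Δh = 0.065 × 1.036 × 10^6 × 5.3 = 3.569 × 10^5 m³
Q = 1.55 million m³/yr = 4247 m³/d
t = ΔV / Q = 3.569 × 10^5 m³ / 4247 m³/d = 84.04 d
t = 84.04 d ≈ 12.01 weeks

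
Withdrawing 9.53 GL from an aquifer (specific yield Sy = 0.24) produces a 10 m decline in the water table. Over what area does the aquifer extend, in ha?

ΔV = 9.53 GL = 9.53 × 10^6 m³
A = ΔV / (Sy × Δh) = 9.53 × 10^6 / (0.24 × 10) = 3.971 × 10^6 m²
A = 3.971 × 10^6 m² = 397.1 ha

A ≈ 397 ha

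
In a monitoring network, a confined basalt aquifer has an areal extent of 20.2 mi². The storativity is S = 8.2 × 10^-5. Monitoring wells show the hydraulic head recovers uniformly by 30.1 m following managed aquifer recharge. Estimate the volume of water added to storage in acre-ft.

ΔV ≈ 105 acre-ft

A = 20.2 mi² = 5.232 × 10^7 m²
ΔV = S × A × Δh = 8.2 × 10^-5 × 5.232 × 10^7 m² × 30.1 m = 1.291 × 10^5 m³
ΔV = 1.291 × 10^5 m³ = 104.7 acre-ft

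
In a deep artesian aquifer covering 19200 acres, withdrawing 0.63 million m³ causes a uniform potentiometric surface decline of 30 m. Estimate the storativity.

A = 19200 acres = 7.77 × 10^7 m²
ΔV = 0.63 million m³ = 6.3 × 10^5 m³
S = ΔV / (A × Δh) = 6.3 × 10^5 m³ / (7.77 × 10^7 m² × 30 m) = 2.703 × 10^-4

S ≈ 2.7 × 10^-4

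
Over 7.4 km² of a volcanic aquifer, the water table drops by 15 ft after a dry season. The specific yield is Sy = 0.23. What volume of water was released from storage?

A = 7.4 km² = 7.4 × 10^6 m²
Δh = 15 ft = 4.572 m
ΔV = Sy × A × Δh = 0.23 × 7.4 × 10^6 m² × 4.572 m = 7.782 × 10^6 m³

ΔV ≈ 7.78 × 10^6 m³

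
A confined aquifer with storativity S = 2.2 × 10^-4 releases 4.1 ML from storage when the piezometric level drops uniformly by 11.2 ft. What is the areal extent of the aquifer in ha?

A ≈ 546 ha

Δh = 11.2 ft = 3.414 m
ΔV = 4.1 ML = 4100 m³
A = ΔV / (S × Δh) = 4100 / (2.2 × 10^-4 × 3.414) = 5.459 × 10^6 m²
A = 5.459 × 10^6 m² = 545.9 ha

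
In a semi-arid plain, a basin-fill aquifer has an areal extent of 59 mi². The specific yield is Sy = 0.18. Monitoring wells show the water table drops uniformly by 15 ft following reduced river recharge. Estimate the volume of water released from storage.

A = 59 mi² = 1.528 × 10^8 m²
Δh = 15 ft = 4.572 m
ΔV = Sy × A × Δh = 0.18 × 1.528 × 10^8 m² × 4.572 m = 1.258 × 10^8 m³

ΔV ≈ 1.26 × 10^8 m³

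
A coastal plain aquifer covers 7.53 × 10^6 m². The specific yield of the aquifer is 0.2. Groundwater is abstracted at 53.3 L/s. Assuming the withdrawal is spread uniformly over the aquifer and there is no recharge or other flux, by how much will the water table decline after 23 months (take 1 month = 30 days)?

Q = 53.3 L/s = 4605 m³/d
t = 23 months = 690 d
ΔV = Q × t = 4605 m³/d × 690 d = 3.178 × 10^6 m³
Δh = ΔV / (Sy × A) = 3.178 × 10^6 / (0.2 × 7.53 × 10^6) = 2.11 m

Δh ≈ 2.11 m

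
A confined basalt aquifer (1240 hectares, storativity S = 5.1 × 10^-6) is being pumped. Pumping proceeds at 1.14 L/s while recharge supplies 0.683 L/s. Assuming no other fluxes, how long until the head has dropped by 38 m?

A = 1240 hectares = 1.24 × 10^7 m²
ΔV = S × A × Δh = 5.1 × 10^-6 × 1.24 × 10^7 × 38 = 2403 m³
Net withdrawal = 1.14 − 0.683 = 0.457 L/s = 39.48 m³/d
t = ΔV / Q = 2403 m³ / 39.48 m³/d = 60.86 d

t ≈ 60.9 days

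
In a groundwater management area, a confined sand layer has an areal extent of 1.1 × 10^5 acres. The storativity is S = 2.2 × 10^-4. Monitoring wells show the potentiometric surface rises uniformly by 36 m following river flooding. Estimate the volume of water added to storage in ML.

A = 1.1 × 10^5 acres = 4.452 × 10^8 m²
ΔV = S × A × Δh = 2.2 × 10^-4 × 4.452 × 10^8 m² × 36 m = 3.526 × 10^6 m³
ΔV = 3.526 × 10^6 m³ = 3526 ML

ΔV ≈ 3530 ML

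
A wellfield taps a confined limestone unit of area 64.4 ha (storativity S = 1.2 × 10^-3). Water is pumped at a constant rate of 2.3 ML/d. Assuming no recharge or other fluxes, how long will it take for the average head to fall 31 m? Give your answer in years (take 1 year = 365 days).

t ≈ 0.0285 years

A = 64.4 ha = 6.44 × 10^5 m²
ΔV = S × A × Δh = 0.0012 × 6.44 × 10^5 × 31 = 23960 m³
Q = 2.3 ML/d = 2300 m³/d
t = ΔV / Q = 23960 m³ / 2300 m³/d = 10.42 d
t = 10.42 d ≈ 0.02854 years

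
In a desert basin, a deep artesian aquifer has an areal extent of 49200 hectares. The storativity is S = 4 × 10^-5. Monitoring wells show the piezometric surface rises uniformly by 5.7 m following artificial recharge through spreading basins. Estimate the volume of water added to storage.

A = 49200 hectares = 4.92 × 10^8 m²
ΔV = S × A × Δh = 4 × 10^-5 × 4.92 × 10^8 m² × 5.7 m = 1.122 × 10^5 m³

ΔV ≈ 1.12 × 10^5 m³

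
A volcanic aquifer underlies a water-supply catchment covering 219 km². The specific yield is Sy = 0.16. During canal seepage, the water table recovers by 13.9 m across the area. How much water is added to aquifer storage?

A = 219 km² = 2.19 × 10^8 m²
ΔV = Sy × A × Δh = 0.16 × 2.19 × 10^8 m² × 13.9 m = 4.871 × 10^8 m³

ΔV ≈ 4.87 × 10^8 m³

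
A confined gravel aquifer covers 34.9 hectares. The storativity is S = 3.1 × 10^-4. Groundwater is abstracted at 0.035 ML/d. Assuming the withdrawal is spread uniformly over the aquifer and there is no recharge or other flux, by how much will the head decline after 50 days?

A = 34.9 hectares = 3.49 × 10^5 m²
Q = 0.035 ML/d = 35 m³/d
ΔV = Q × t = 35 m³/d × 50 d = 1750 m³
Δh = ΔV / (S × A) = 1750 / (3.1 × 10^-4 × 3.49 × 10^5) = 16.18 m

Δh ≈ 16.2 m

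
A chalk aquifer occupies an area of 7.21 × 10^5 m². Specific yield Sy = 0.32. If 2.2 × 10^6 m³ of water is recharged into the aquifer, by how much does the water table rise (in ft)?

Δh ≈ 31.3 ft

Δh = ΔV / (Sy × A) = 2.2 × 10^6 m³ / (0.32 × 7.21 × 10^5 m²) = 9.535 m
Δh = 9.535 m = 31.28 ft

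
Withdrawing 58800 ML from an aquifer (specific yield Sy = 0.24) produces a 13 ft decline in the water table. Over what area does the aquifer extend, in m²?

Δh = 13 ft = 3.962 m
ΔV = 58800 ML = 5.88 × 10^7 m³
A = ΔV / (Sy × Δh) = 5.88 × 10^7 / (0.24 × 3.962) = 6.183 × 10^7 m²

A ≈ 6.18 × 10^7 m²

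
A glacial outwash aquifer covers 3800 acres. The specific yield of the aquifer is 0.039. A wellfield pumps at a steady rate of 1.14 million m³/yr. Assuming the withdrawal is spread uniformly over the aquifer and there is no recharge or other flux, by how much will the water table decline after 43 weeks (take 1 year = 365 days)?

Δh ≈ 1.57 m

A = 3800 acres = 1.538 × 10^7 m²
Q = 1.14 million m³/yr = 3123 m³/d
t = 43 weeks = 301 d
ΔV = Q × t = 3123 m³/d × 301 d = 9.401 × 10^5 m³
Δh = ΔV / (Sy × A) = 9.401 × 10^5 / (0.039 × 1.538 × 10^7) = 1.568 m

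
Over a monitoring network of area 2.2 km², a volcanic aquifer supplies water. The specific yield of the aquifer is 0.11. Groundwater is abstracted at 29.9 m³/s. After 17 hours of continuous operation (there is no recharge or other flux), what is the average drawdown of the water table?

Δh ≈ 7.56 m

A = 2.2 km² = 2.2 × 10^6 m²
Q = 29.9 m³/s = 2.583 × 10^6 m³/d
t = 17 hours = 0.7083 d
ΔV = Q × t = 2.583 × 10^6 m³/d × 0.7083 d = 1.83 × 10^6 m³
Δh = ΔV / (Sy × A) = 1.83 × 10^6 / (0.11 × 2.2 × 10^6) = 7.561 m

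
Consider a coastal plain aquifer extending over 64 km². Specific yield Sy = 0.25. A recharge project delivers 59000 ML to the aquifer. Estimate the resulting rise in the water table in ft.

A = 64 km² = 6.4 × 10^7 m²
ΔV = 59000 ML = 5.9 × 10^7 m³
Δh = ΔV / (Sy × A) = 5.9 × 10^7 m³ / (0.25 × 6.4 × 10^7 m²) = 3.688 m
Δh = 3.688 m = 12.1 ft

Δh ≈ 12.1 ft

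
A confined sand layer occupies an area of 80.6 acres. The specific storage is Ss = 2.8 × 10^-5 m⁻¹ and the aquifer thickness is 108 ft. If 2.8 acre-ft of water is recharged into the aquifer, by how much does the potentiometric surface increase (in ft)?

b = 108 ft = 32.92 m
S = Ss × b = 2.8 × 10^-5 m⁻¹ × 32.92 m = 9.217 × 10^-4
A = 80.6 acres = 3.262 × 10^5 m²
ΔV = 2.8 acre-ft = 3454 m³
Δh = ΔV / (S × A) = 3454 m³ / (9.217 × 10^-4 × 3.262 × 10^5 m²) = 11.49 m
Δh = 11.49 m = 37.69 ft

Δh ≈ 37.7 ft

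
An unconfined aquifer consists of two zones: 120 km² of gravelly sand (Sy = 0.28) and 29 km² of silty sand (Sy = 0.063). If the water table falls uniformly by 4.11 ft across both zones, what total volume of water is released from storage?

A₁ = 120 km² = 1.2 × 10^8 m²; A₂ = 29 km² = 2.9 × 10^7 m²
Δh = 4.11 ft = 1.253 m
ΔV₁ = 0.28 × 1.2 × 10^8 × 1.253 = 4.209 × 10^7 m³
ΔV₂ = 0.063 × 2.9 × 10^7 × 1.253 = 2.289 × 10^6 m³
ΔV = ΔV₁ + ΔV₂ = 4.438 × 10^7 m³

ΔV ≈ 4.44 × 10^7 m³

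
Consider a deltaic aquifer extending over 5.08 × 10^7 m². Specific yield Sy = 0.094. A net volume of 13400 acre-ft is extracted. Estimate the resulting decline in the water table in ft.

Δh ≈ 11.4 ft

ΔV = 13400 acre-ft = 1.653 × 10^7 m³
Δh = ΔV / (Sy × A) = 1.653 × 10^7 m³ / (0.094 × 5.08 × 10^7 m²) = 3.461 m
Δh = 3.461 m = 11.36 ft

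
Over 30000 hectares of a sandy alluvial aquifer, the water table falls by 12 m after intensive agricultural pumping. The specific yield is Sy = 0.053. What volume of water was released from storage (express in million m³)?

A = 30000 hectares = 3 × 10^8 m²
ΔV = Sy × A × Δh = 0.053 × 3 × 10^8 m² × 12 m = 1.908 × 10^8 m³
ΔV = 1.908 × 10^8 m³ = 190.8 million m³

ΔV ≈ 191 million m³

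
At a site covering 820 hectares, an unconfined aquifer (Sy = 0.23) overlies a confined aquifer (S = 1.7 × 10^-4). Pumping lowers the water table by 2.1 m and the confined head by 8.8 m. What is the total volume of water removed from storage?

A = 820 hectares = 8.2 × 10^6 m²
Unconfined: ΔV_u = Sy × A × Δh_u = 0.23 × 8.2 × 10^6 × 2.1 = 3.961 × 10^6 m³
Confined: ΔV_c = S × A × Δh_c = 1.7 × 10^-4 × 8.2 × 10^6 × 8.8 = 12270 m³
Total ΔV = 3.961 × 10^6 + 12270 = 3.973 × 10^6 m³

ΔV ≈ 3.97 × 10^6 m³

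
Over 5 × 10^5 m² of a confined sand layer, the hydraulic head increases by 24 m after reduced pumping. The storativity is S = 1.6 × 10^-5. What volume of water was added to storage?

ΔV ≈ 192 m³

ΔV = S × A × Δh = 1.6 × 10^-5 × 5 × 10^5 m² × 24 m = 192 m³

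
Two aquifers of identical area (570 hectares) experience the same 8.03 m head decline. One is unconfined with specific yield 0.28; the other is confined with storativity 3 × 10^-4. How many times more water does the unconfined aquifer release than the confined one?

ΔV_u / ΔV_c ≈ 933

A = 570 hectares = 5.7 × 10^6 m²
Unconfined: ΔV_u = Sy × A × Δh = 0.28 × 5.7 × 10^6 × 8.03 = 1.282 × 10^7 m³
Confined: ΔV_c = S × A × Δh = 3 × 10^-4 × 5.7 × 10^6 × 8.03 = 13730 m³
Ratio = ΔV_u / ΔV_c = Sy / S = 0.28 / 3 × 10^-4 = 933.3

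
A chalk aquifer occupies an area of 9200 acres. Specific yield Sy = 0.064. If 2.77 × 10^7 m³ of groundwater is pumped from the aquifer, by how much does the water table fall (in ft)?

Δh ≈ 38.1 ft

A = 9200 acres = 3.723 × 10^7 m²
Δh = ΔV / (Sy × A) = 2.77 × 10^7 m³ / (0.064 × 3.723 × 10^7 m²) = 11.63 m
Δh = 11.63 m = 38.14 ft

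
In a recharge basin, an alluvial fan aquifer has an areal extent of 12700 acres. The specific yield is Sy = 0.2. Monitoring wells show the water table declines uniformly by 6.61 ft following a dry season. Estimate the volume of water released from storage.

ΔV ≈ 2.07 × 10^7 m³

A = 12700 acres = 5.14 × 10^7 m²
Δh = 6.61 ft = 2.015 m
ΔV = Sy × A × Δh = 0.2 × 5.14 × 10^7 m² × 2.015 m = 2.071 × 10^7 m³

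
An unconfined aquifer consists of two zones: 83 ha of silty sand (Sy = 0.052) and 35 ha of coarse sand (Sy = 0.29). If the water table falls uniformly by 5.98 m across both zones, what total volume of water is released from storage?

ΔV ≈ 8.65 × 10^5 m³

A₁ = 83 ha = 8.3 × 10^5 m²; A₂ = 35 ha = 3.5 × 10^5 m²
ΔV₁ = 0.052 × 8.3 × 10^5 × 5.98 = 2.581 × 10^5 m³
ΔV₂ = 0.29 × 3.5 × 10^5 × 5.98 = 6.07 × 10^5 m³
ΔV = ΔV₁ + ΔV₂ = 8.651 × 10^5 m³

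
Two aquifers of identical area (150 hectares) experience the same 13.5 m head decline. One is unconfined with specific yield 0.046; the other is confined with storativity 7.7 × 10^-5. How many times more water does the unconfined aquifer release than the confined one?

A = 150 hectares = 1.5 × 10^6 m²
Unconfined: ΔV_u = Sy × A × Δh = 0.046 × 1.5 × 10^6 × 13.5 = 9.315 × 10^5 m³
Confined: ΔV_c = S × A × Δh = 7.7 × 10^-5 × 1.5 × 10^6 × 13.5 = 1559 m³
Ratio = ΔV_u / ΔV_c = Sy / S = 0.046 / 7.7 × 10^-5 = 597.4

ΔV_u / ΔV_c ≈ 597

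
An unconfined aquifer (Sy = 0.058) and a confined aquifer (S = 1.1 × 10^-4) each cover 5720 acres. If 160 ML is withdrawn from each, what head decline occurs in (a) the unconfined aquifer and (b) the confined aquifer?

A = 5720 acres = 2.315 × 10^7 m²
ΔV = 160 ML = 1.6 × 10^5 m³
Unconfined: Δh_u = ΔV/(Sy·A) = 1.6 × 10^5/(0.058 × 2.315 × 10^7) = 0.1192 m
Confined: Δh_c = ΔV/(S·A) = 1.6 × 10^5/(1.1 × 10^-4 × 2.315 × 10^7) = 62.84 m

Δh_u ≈ 0.119 m; Δh_c ≈ 62.8 m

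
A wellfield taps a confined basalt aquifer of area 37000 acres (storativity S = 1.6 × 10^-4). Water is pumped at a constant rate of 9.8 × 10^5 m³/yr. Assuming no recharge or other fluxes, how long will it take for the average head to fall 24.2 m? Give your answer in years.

A = 37000 acres = 1.497 × 10^8 m²
ΔV = S × A × Δh = 1.6 × 10^-4 × 1.497 × 10^8 × 24.2 = 5.798 × 10^5 m³
Q = 9.8 × 10^5 m³/yr = 2685 m³/d
t = ΔV / Q = 5.798 × 10^5 m³ / 2685 m³/d = 215.9 d
t = 215.9 d ≈ 0.5916 years

t ≈ 0.592 years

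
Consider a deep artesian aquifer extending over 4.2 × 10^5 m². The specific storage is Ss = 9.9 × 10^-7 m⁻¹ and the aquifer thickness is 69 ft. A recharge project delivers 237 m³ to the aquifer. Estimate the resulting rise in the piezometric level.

b = 69 ft = 21.03 m
S = Ss × b = 9.9 × 10^-7 m⁻¹ × 21.03 m = 2.082 × 10^-5
Δh = ΔV / (S × A) = 237 m³ / (2.082 × 10^-5 × 4.2 × 10^5 m²) = 27.1 m

Δh ≈ 27.1 m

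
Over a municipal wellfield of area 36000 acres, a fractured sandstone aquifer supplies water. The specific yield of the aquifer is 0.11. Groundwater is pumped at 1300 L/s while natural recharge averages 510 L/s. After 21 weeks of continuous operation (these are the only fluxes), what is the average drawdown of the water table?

Δh ≈ 0.626 m

A = 36000 acres = 1.457 × 10^8 m²
Net abstraction = 1300 − 510 = 790 L/s
Q_net = 790 L/s = 68260 m³/d
t = 21 weeks = 147 d
ΔV = Q × t = 68260 m³/d × 147 d = 1.003 × 10^7 m³
Δh = ΔV / (Sy × A) = 1.003 × 10^7 / (0.11 × 1.457 × 10^8) = 0.6261 m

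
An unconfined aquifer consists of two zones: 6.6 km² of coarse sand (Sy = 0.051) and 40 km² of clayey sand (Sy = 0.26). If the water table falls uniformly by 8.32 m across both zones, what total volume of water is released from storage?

ΔV ≈ 8.93 × 10^7 m³

A₁ = 6.6 km² = 6.6 × 10^6 m²; A₂ = 40 km² = 4 × 10^7 m²
ΔV₁ = 0.051 × 6.6 × 10^6 × 8.32 = 2.801 × 10^6 m³
ΔV₂ = 0.26 × 4 × 10^7 × 8.32 = 8.653 × 10^7 m³
ΔV = ΔV₁ + ΔV₂ = 8.933 × 10^7 m³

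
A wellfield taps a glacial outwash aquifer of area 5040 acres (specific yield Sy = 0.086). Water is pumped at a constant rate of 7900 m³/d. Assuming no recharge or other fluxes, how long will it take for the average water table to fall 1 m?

A = 5040 acres = 2.04 × 10^7 m²
ΔV = Sy × A × Δh = 0.086 × 2.04 × 10^7 × 1 = 1.754 × 10^6 m³
t = ΔV / Q = 1.754 × 10^6 m³ / 7900 m³/d = 222 d

t ≈ 222 days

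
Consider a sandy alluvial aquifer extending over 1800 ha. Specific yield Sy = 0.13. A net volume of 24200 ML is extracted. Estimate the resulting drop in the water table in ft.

A = 1800 ha = 1.8 × 10^7 m²
ΔV = 24200 ML = 2.42 × 10^7 m³
Δh = ΔV / (Sy × A) = 2.42 × 10^7 m³ / (0.13 × 1.8 × 10^7 m²) = 10.34 m
Δh = 10.34 m = 33.93 ft

Δh ≈ 33.9 ft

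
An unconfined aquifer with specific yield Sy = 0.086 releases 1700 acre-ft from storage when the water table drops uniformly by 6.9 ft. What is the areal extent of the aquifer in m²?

A ≈ 1.16 × 10^7 m²

Δh = 6.9 ft = 2.103 m
ΔV = 1700 acre-ft = 2.097 × 10^6 m³
A = ΔV / (Sy × Δh) = 2.097 × 10^6 / (0.086 × 2.103) = 1.159 × 10^7 m²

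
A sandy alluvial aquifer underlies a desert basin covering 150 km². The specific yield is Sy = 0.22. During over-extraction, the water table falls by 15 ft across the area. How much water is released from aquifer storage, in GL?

A = 150 km² = 1.5 × 10^8 m²
Δh = 15 ft = 4.572 m
ΔV = Sy × A × Δh = 0.22 × 1.5 × 10^8 m² × 4.572 m = 1.509 × 10^8 m³
ΔV = 1.509 × 10^8 m³ = 150.9 GL

ΔV ≈ 151 GL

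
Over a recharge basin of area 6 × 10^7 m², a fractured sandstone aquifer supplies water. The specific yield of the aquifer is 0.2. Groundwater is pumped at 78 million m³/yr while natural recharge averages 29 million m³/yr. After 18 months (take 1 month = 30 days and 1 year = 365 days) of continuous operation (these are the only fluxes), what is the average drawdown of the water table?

Δh ≈ 6.04 m

Net abstraction = 78 − 29 = 49 million m³/yr
Q_net = 49 million m³/yr = 1.342 × 10^5 m³/d
t = 18 months = 540 d
ΔV = Q × t = 1.342 × 10^5 m³/d × 540 d = 7.249 × 10^7 m³
Δh = ΔV / (Sy × A) = 7.249 × 10^7 / (0.2 × 6 × 10^7) = 6.041 m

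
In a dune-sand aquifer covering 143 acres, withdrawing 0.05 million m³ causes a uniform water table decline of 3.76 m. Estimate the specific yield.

Sy ≈ 0.023

A = 143 acres = 5.787 × 10^5 m²
ΔV = 0.05 million m³ = 50000 m³
Sy = ΔV / (A × Δh) = 50000 m³ / (5.787 × 10^5 m² × 3.76 m) = 0.02298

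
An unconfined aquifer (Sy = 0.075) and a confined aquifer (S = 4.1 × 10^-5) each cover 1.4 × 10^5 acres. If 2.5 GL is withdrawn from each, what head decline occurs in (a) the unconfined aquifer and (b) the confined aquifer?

Δh_u ≈ 0.0588 m; Δh_c ≈ 108 m

A = 1.4 × 10^5 acres = 5.666 × 10^8 m²
ΔV = 2.5 GL = 2.5 × 10^6 m³
Unconfined: Δh_u = ΔV/(Sy·A) = 2.5 × 10^6/(0.075 × 5.666 × 10^8) = 0.05883 m
Confined: Δh_c = ΔV/(S·A) = 2.5 × 10^6/(4.1 × 10^-5 × 5.666 × 10^8) = 107.6 m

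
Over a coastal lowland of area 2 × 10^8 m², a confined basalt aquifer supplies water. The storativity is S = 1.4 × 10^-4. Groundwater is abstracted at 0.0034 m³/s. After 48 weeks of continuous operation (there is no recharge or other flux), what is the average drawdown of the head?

Q = 0.0034 m³/s = 293.8 m³/d
t = 48 weeks = 336 d
ΔV = Q × t = 293.8 m³/d × 336 d = 98700 m³
Δh = ΔV / (S × A) = 98700 / (1.4 × 10^-4 × 2 × 10^8) = 3.525 m

Δh ≈ 3.53 m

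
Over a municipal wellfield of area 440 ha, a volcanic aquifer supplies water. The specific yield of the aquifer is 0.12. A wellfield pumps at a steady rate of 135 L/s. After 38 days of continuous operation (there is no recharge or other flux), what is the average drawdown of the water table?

A = 440 ha = 4.4 × 10^6 m²
Q = 135 L/s = 11660 m³/d
ΔV = Q × t = 11660 m³/d × 38 d = 4.432 × 10^5 m³
Δh = ΔV / (Sy × A) = 4.432 × 10^5 / (0.12 × 4.4 × 10^6) = 0.8395 m

Δh ≈ 0.839 m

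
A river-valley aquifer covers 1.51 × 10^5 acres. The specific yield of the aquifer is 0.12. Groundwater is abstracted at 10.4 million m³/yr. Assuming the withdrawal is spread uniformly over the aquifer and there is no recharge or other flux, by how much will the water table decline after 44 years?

A = 1.51 × 10^5 acres = 6.111 × 10^8 m²
Q = 10.4 million m³/yr = 28490 m³/d
t = 44 years = 16060 d
ΔV = Q × t = 28490 m³/d × 16060 d = 4.576 × 10^8 m³
Δh = ΔV / (Sy × A) = 4.576 × 10^8 / (0.12 × 6.111 × 10^8) = 6.24 m

Δh ≈ 6.24 m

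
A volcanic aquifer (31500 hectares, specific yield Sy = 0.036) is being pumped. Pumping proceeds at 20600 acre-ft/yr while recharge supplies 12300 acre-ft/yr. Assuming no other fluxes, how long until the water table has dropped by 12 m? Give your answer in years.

A = 31500 hectares = 3.15 × 10^8 m²
ΔV = Sy × A × Δh = 0.036 × 3.15 × 10^8 × 12 = 1.361 × 10^8 m³
Net withdrawal = 20600 − 12300 = 8300 acre-ft/yr = 28050 m³/d
t = ΔV / Q = 1.361 × 10^8 m³ / 28050 m³/d = 4852 d
t = 4852 d ≈ 13.29 years

t ≈ 13.3 years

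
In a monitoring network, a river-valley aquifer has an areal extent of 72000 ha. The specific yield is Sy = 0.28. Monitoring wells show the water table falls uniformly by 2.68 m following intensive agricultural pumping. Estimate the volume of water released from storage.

A = 72000 ha = 7.2 × 10^8 m²
ΔV = Sy × A × Δh = 0.28 × 7.2 × 10^8 m² × 2.68 m = 5.403 × 10^8 m³

ΔV ≈ 5.4 × 10^8 m³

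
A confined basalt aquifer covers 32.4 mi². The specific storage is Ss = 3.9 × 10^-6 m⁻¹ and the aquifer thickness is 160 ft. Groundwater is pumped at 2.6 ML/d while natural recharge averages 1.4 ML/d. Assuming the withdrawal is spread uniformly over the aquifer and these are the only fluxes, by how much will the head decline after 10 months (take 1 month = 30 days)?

Δh ≈ 22.6 m

b = 160 ft = 48.77 m
S = Ss × b = 3.9 × 10^-6 m⁻¹ × 48.77 m = 1.902 × 10^-4
A = 32.4 mi² = 8.392 × 10^7 m²
Net abstraction = 2.6 − 1.4 = 1.2 ML/d
Q_net = 1.2 ML/d = 1200 m³/d
t = 10 months = 300 d
ΔV = Q × t = 1200 m³/d × 300 d = 3.6 × 10^5 m³
Δh = ΔV / (S × A) = 3.6 × 10^5 / (1.902 × 10^-4 × 8.392 × 10^7) = 22.56 m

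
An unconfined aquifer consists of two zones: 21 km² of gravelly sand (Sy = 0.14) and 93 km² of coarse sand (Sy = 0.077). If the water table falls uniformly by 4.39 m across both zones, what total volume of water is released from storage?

A₁ = 21 km² = 2.1 × 10^7 m²; A₂ = 93 km² = 9.3 × 10^7 m²
ΔV₁ = 0.14 × 2.1 × 10^7 × 4.39 = 1.291 × 10^7 m³
ΔV₂ = 0.077 × 9.3 × 10^7 × 4.39 = 3.144 × 10^7 m³
ΔV = ΔV₁ + ΔV₂ = 4.434 × 10^7 m³

ΔV ≈ 4.43 × 10^7 m³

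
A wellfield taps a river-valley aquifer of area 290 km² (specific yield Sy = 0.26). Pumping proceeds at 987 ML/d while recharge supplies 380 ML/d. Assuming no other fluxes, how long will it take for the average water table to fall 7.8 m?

t ≈ 969 days

A = 290 km² = 2.9 × 10^8 m²
ΔV = Sy × A × Δh = 0.26 × 2.9 × 10^8 × 7.8 = 5.881 × 10^8 m³
Net withdrawal = 987 − 380 = 607 ML/d = 6.07 × 10^5 m³/d
t = ΔV / Q = 5.881 × 10^8 m³ / 6.07 × 10^5 m³/d = 968.9 d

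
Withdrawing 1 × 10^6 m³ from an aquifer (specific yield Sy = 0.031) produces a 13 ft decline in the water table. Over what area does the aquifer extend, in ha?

Δh = 13 ft = 3.962 m
A = ΔV / (Sy × Δh) = 1 × 10^6 / (0.031 × 3.962) = 8.141 × 10^6 m²
A = 8.141 × 10^6 m² = 814.1 ha

A ≈ 814 ha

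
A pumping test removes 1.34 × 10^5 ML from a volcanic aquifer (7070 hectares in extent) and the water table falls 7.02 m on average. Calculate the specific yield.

Sy ≈ 0.27

A = 7070 hectares = 7.07 × 10^7 m²
ΔV = 1.34 × 10^5 ML = 1.34 × 10^8 m³
Sy = ΔV / (A × Δh) = 1.34 × 10^8 m³ / (7.07 × 10^7 m² × 7.02 m) = 0.27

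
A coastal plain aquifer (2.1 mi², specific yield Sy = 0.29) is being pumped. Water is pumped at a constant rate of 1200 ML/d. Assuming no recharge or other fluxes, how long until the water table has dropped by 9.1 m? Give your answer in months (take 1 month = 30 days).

t ≈ 0.399 months

A = 2.1 mi² = 5.439 × 10^6 m²
ΔV = Sy × A × Δh = 0.29 × 5.439 × 10^6 × 9.1 = 1.435 × 10^7 m³
Q = 1200 ML/d = 1.2 × 10^6 m³/d
t = ΔV / Q = 1.435 × 10^7 m³ / 1.2 × 10^6 m³/d = 11.96 d
t = 11.96 d ≈ 0.3987 months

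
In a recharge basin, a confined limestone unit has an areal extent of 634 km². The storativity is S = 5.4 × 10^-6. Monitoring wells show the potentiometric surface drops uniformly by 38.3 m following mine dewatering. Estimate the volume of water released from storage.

ΔV ≈ 1.31 × 10^5 m³

A = 634 km² = 6.34 × 10^8 m²
ΔV = S × A × Δh = 5.4 × 10^-6 × 6.34 × 10^8 m² × 38.3 m = 1.311 × 10^5 m³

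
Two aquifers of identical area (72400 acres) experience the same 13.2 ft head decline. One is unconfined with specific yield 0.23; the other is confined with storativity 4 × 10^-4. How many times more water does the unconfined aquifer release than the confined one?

ΔV_u / ΔV_c ≈ 575

A = 72400 acres = 2.93 × 10^8 m²
Δh = 13.2 ft = 4.023 m
Unconfined: ΔV_u = Sy × A × Δh = 0.23 × 2.93 × 10^8 × 4.023 = 2.711 × 10^8 m³
Confined: ΔV_c = S × A × Δh = 4 × 10^-4 × 2.93 × 10^8 × 4.023 = 4.715 × 10^5 m³
Ratio = ΔV_u / ΔV_c = Sy / S = 0.23 / 4 × 10^-4 = 575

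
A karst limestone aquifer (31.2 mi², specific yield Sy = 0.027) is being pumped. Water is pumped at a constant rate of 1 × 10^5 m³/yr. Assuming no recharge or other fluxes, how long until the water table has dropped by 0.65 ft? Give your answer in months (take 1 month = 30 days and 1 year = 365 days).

A = 31.2 mi² = 8.081 × 10^7 m²
Δh = 0.65 ft = 0.1981 m
ΔV = Sy × A × Δh = 0.027 × 8.081 × 10^7 × 0.1981 = 4.323 × 10^5 m³
Q = 1 × 10^5 m³/yr = 274 m³/d
t = ΔV / Q = 4.323 × 10^5 m³ / 274 m³/d = 1578 d
t = 1578 d ≈ 52.59 months

t ≈ 52.6 months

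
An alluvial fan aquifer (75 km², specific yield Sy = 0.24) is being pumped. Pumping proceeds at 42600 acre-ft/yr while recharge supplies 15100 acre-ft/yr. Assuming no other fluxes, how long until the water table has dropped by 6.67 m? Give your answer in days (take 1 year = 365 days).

A = 75 km² = 7.5 × 10^7 m²
ΔV = Sy × A × Δh = 0.24 × 7.5 × 10^7 × 6.67 = 1.201 × 10^8 m³
Net withdrawal = 42600 − 15100 = 27500 acre-ft/yr = 92930 m³/d
t = ΔV / Q = 1.201 × 10^8 m³ / 92930 m³/d = 1292 d

t ≈ 1290 days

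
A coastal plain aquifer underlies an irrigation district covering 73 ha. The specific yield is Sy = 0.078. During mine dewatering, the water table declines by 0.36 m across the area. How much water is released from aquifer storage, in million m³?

ΔV ≈ 0.0205 million m³

A = 73 ha = 7.3 × 10^5 m²
ΔV = Sy × A × Δh = 0.078 × 7.3 × 10^5 m² × 0.36 m = 20500 m³
ΔV = 20500 m³ = 0.0205 million m³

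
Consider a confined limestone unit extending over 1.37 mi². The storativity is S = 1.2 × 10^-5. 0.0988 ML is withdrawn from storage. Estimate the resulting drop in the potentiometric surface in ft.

A = 1.37 mi² = 3.548 × 10^6 m²
ΔV = 0.0988 ML = 98.8 m³
Δh = ΔV / (S × A) = 98.8 m³ / (1.2 × 10^-5 × 3.548 × 10^6 m²) = 2.32 m
Δh = 2.32 m = 7.613 ft

Δh ≈ 7.61 ft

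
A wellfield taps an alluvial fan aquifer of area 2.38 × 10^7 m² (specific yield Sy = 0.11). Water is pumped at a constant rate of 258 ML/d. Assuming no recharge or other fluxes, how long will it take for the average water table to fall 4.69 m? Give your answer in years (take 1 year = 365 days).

t ≈ 0.13 years

ΔV = Sy × A × Δh = 0.11 × 2.38 × 10^7 × 4.69 = 1.228 × 10^7 m³
Q = 258 ML/d = 2.58 × 10^5 m³/d
t = ΔV / Q = 1.228 × 10^7 m³ / 2.58 × 10^5 m³/d = 47.59 d
t = 47.59 d ≈ 0.1304 years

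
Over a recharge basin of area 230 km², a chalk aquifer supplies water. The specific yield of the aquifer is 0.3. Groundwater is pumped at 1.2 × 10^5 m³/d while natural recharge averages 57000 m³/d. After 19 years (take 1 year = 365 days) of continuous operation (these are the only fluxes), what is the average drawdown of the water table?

A = 230 km² = 2.3 × 10^8 m²
Net abstraction = 1.2 × 10^5 − 57000 = 63000 m³/d
t = 19 years = 6935 d
ΔV = Q × t = 63000 m³/d × 6935 d = 4.369 × 10^8 m³
Δh = ΔV / (Sy × A) = 4.369 × 10^8 / (0.3 × 2.3 × 10^8) = 6.332 m

Δh ≈ 6.33 m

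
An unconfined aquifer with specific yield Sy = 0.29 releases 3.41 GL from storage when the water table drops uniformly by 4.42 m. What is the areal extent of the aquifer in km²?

ΔV = 3.41 GL = 3.41 × 10^6 m³
A = ΔV / (Sy × Δh) = 3.41 × 10^6 / (0.29 × 4.42) = 2.66 × 10^6 m²
A = 2.66 × 10^6 m² = 2.66 km²

A ≈ 2.66 km²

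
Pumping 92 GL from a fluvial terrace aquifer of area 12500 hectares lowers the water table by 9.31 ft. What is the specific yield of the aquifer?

Sy ≈ 0.26

A = 12500 hectares = 1.25 × 10^8 m²
Δh = 9.31 ft = 2.838 m
ΔV = 92 GL = 9.2 × 10^7 m³
Sy = ΔV / (A × Δh) = 9.2 × 10^7 m³ / (1.25 × 10^8 m² × 2.838 m) = 0.2594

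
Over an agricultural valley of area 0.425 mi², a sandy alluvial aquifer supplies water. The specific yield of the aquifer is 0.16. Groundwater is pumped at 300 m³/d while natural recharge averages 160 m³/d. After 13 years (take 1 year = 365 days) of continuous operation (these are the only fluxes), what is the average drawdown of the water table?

Δh ≈ 3.77 m

A = 0.425 mi² = 1.101 × 10^6 m²
Net abstraction = 300 − 160 = 140 m³/d
t = 13 years = 4745 d
ΔV = Q × t = 140 m³/d × 4745 d = 6.643 × 10^5 m³
Δh = ΔV / (Sy × A) = 6.643 × 10^5 / (0.16 × 1.101 × 10^6) = 3.772 m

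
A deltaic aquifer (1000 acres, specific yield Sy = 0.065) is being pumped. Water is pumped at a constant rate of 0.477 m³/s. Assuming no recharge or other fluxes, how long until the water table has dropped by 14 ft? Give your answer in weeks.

t ≈ 3.89 weeks

A = 1000 acres = 4.047 × 10^6 m²
Δh = 14 ft = 4.267 m
ΔV = Sy × A × Δh = 0.065 × 4.047 × 10^6 × 4.267 = 1.122 × 10^6 m³
Q = 0.477 m³/s = 41210 m³/d
t = ΔV / Q = 1.122 × 10^6 m³ / 41210 m³/d = 27.24 d
t = 27.24 d ≈ 3.891 weeks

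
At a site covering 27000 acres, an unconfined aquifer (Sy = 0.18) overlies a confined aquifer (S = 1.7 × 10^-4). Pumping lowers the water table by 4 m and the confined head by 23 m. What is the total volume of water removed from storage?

A = 27000 acres = 1.093 × 10^8 m²
Unconfined: ΔV_u = Sy × A × Δh_u = 0.18 × 1.093 × 10^8 × 4 = 7.867 × 10^7 m³
Confined: ΔV_c = S × A × Δh_c = 1.7 × 10^-4 × 1.093 × 10^8 × 23 = 4.272 × 10^5 m³
Total ΔV = 7.867 × 10^7 + 4.272 × 10^5 = 7.91 × 10^7 m³

ΔV ≈ 7.91 × 10^7 m³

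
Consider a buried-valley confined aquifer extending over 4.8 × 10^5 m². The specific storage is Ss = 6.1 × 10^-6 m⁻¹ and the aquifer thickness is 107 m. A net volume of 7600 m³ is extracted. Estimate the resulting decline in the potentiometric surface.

S = Ss × b = 6.1 × 10^-6 m⁻¹ × 107 m = 6.527 × 10^-4
Δh = ΔV / (S × A) = 7600 m³ / (6.527 × 10^-4 × 4.8 × 10^5 m²) = 24.26 m

Δh ≈ 24.3 m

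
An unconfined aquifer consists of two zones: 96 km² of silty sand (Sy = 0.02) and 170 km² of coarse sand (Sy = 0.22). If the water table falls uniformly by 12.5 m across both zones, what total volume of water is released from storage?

A₁ = 96 km² = 9.6 × 10^7 m²; A₂ = 170 km² = 1.7 × 10^8 m²
ΔV₁ = 0.02 × 9.6 × 10^7 × 12.5 = 2.4 × 10^7 m³
ΔV₂ = 0.22 × 1.7 × 10^8 × 12.5 = 4.675 × 10^8 m³
ΔV = ΔV₁ + ΔV₂ = 4.915 × 10^8 m³

ΔV ≈ 4.92 × 10^8 m³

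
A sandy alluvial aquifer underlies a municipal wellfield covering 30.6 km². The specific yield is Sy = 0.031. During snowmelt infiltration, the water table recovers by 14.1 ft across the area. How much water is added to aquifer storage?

ΔV ≈ 4.08 × 10^6 m³

A = 30.6 km² = 3.06 × 10^7 m²
Δh = 14.1 ft = 4.298 m
ΔV = Sy × A × Δh = 0.031 × 3.06 × 10^7 m² × 4.298 m = 4.077 × 10^6 m³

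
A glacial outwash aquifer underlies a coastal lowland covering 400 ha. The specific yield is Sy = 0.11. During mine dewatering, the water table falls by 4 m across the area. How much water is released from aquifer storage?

A = 400 ha = 4 × 10^6 m²
ΔV = Sy × A × Δh = 0.11 × 4 × 10^6 m² × 4 m = 1.76 × 10^6 m³

ΔV ≈ 1.76 × 10^6 m³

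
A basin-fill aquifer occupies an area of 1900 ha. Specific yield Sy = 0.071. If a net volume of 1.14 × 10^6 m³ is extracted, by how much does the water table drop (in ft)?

A = 1900 ha = 1.9 × 10^7 m²
Δh = ΔV / (Sy × A) = 1.14 × 10^6 m³ / (0.071 × 1.9 × 10^7 m²) = 0.8451 m
Δh = 0.8451 m = 2.773 ft

Δh ≈ 2.77 ft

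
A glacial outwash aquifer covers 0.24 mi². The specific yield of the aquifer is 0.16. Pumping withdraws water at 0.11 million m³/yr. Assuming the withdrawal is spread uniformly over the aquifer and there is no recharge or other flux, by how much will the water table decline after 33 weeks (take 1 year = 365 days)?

Δh ≈ 0.7 m

A = 0.24 mi² = 6.216 × 10^5 m²
Q = 0.11 million m³/yr = 301.4 m³/d
t = 33 weeks = 231 d
ΔV = Q × t = 301.4 m³/d × 231 d = 69620 m³
Δh = ΔV / (Sy × A) = 69620 / (0.16 × 6.216 × 10^5) = 0.7 m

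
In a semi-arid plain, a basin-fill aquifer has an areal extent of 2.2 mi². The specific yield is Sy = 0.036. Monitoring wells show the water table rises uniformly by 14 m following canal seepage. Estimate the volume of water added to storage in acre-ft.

A = 2.2 mi² = 5.698 × 10^6 m²
ΔV = Sy × A × Δh = 0.036 × 5.698 × 10^6 m² × 14 m = 2.872 × 10^6 m³
ΔV = 2.872 × 10^6 m³ = 2328 acre-ft

ΔV ≈ 2330 acre-ft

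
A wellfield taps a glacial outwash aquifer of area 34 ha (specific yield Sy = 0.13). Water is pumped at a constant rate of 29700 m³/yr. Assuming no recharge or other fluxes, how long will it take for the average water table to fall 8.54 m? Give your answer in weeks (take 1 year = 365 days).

A = 34 ha = 3.4 × 10^5 m²
ΔV = Sy × A × Δh = 0.13 × 3.4 × 10^5 × 8.54 = 3.775 × 10^5 m³
Q = 29700 m³/yr = 81.37 m³/d
t = ΔV / Q = 3.775 × 10^5 m³ / 81.37 m³/d = 4639 d
t = 4639 d ≈ 662.7 weeks

t ≈ 663 weeks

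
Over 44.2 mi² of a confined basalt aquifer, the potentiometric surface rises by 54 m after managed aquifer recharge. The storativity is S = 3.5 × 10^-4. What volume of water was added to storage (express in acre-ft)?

ΔV ≈ 1750 acre-ft

A = 44.2 mi² = 1.145 × 10^8 m²
ΔV = S × A × Δh = 3.5 × 10^-4 × 1.145 × 10^8 m² × 54 m = 2.164 × 10^6 m³
ΔV = 2.164 × 10^6 m³ = 1754 acre-ft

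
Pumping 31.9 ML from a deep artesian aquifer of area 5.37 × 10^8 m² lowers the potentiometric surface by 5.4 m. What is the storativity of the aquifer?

ΔV = 31.9 ML = 31900 m³
S = ΔV / (A × Δh) = 31900 m³ / (5.37 × 10^8 m² × 5.4 m) = 1.1 × 10^-5

S ≈ 1.1 × 10^-5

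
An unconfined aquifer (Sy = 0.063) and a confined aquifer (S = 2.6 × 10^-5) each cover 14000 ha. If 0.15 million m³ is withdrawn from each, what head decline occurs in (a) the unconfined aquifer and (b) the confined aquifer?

A = 14000 ha = 1.4 × 10^8 m²
ΔV = 0.15 million m³ = 1.5 × 10^5 m³
Unconfined: Δh_u = ΔV/(Sy·A) = 1.5 × 10^5/(0.063 × 1.4 × 10^8) = 0.01701 m
Confined: Δh_c = ΔV/(S·A) = 1.5 × 10^5/(2.6 × 10^-5 × 1.4 × 10^8) = 41.21 m

Δh_u ≈ 0.017 m; Δh_c ≈ 41.2 m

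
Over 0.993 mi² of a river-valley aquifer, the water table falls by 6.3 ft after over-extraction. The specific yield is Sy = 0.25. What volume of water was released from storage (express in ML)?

A = 0.993 mi² = 2.572 × 10^6 m²
Δh = 6.3 ft = 1.92 m
ΔV = Sy × A × Δh = 0.25 × 2.572 × 10^6 m² × 1.92 m = 1.235 × 10^6 m³
ΔV = 1.235 × 10^6 m³ = 1235 ML

ΔV ≈ 1230 ML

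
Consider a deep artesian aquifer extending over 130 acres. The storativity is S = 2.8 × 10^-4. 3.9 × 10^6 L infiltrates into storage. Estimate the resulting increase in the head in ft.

A = 130 acres = 5.261 × 10^5 m²
ΔV = 3.9 × 10^6 L = 3900 m³
Δh = ΔV / (S × A) = 3900 m³ / (2.8 × 10^-4 × 5.261 × 10^5 m²) = 26.48 m
Δh = 26.48 m = 86.86 ft

Δh ≈ 86.9 ft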